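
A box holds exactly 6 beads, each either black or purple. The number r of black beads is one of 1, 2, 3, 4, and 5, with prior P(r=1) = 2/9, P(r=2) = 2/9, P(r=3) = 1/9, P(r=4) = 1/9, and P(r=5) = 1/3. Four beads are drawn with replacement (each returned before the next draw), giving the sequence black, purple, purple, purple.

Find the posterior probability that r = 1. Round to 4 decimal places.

Under each hypothesis, the probability of the observed sequence is: P(data | r = 1) = (1/6)(5/6)(5/6)(5/6) = 0.096451; P(data | r = 2) = (2/6)(4/6)(4/6)(4/6) = 0.098765; P(data | r = 3) = (3/6)(3/6)(3/6)(3/6) = 0.0625; P(data | r = 4) = (4/6)(2/6)(2/6)(2/6) = 0.024691; P(data | r = 5) = (5/6)(1/6)(1/6)(1/6) = 0.003858.
Multiplying each by its prior: 2/9 · 0.096451 = 0.021433, 2/9 · 0.098765 = 0.021948, 1/9 · 0.0625 = 0.0069444, 1/9 · 0.024691 = 0.0027435, 1/3 · 0.003858 = 0.001286; with total 0.054355.
So P(r = 1 | data) = (0.021433) / (0.054355) = 0.39432.

0.3943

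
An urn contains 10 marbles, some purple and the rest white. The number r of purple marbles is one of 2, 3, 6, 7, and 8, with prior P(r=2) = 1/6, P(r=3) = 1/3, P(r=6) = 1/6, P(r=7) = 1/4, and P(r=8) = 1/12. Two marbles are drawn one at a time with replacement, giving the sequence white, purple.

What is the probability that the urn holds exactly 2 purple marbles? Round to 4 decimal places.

Compute the likelihood of the observed sequence for each case: P(data | r = 2) = (8/10)(2/10) = 4/25; P(data | r = 3) = (7/10)(3/10) = 21/100; P(data | r = 6) = (4/10)(6/10) = 6/25; P(data | r = 7) = (3/10)(7/10) = 21/100; P(data | r = 8) = (2/10)(8/10) = 4/25.
Multiplying each by its prior: 1/6 · 4/25 = 2/75, 1/3 · 21/100 = 7/100, 1/6 · 6/25 = 1/25, 1/4 · 21/100 = 21/400, 1/12 · 4/25 = 1/75; these sum to 81/400.
Therefore the posterior P(r = 2 | data) = (2/75) / (81/400) = 32/243.

0.1317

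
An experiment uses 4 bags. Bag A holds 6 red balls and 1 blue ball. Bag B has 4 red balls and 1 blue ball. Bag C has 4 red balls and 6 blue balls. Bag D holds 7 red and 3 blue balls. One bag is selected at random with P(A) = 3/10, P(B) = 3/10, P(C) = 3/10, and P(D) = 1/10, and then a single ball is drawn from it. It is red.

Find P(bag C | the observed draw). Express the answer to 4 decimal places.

Under each hypothesis, the probability of this draw is: P(data | bag A) = (6/7) = 6/7; P(data | bag B) = (4/5) = 4/5; P(data | bag C) = (4/10) = 2/5; P(data | bag D) = (7/10) = 7/10.
Weighting by the prior gives 3/10 · 6/7 = 9/35, 3/10 · 4/5 = 6/25, 3/10 · 2/5 = 3/25, 1/10 · 7/10 = 7/100; these sum to 481/700.
Hence P(bag C | data) = (3/25) / (481/700) = 84/481.

0.1746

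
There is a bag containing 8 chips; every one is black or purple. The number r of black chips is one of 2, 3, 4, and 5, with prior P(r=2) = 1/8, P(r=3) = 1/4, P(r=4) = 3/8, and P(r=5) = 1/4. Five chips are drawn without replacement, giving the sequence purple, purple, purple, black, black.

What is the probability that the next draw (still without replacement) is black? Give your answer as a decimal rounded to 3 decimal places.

For each hypothesis, P(data | H) works out to: P(data | r = 2) = (6/8)(5/7)(4/6)(2/5)(1/4) = 0.035714; P(data | r = 3) = (5/8)(4/7)(3/6)(3/5)(2/4) = 0.053571; P(data | r = 4) = (4/8)(3/7)(2/6)(4/5)(3/4) = 0.042857; P(data | r = 5) = (3/8)(2/7)(1/6)(5/5)(4/4) = 0.017857.
Weighting by the prior gives 1/8 · 0.035714 = 0.0044643, 1/4 · 0.053571 = 0.013393, 3/8 · 0.042857 = 0.016071, 1/4 · 0.017857 = 0.0044643; with total 0.038393.
Dividing through by the total gives posterior P(r = 2 | data) = 0.11628, P(r = 3 | data) = 0.34884, P(r = 4 | data) = 0.4186, P(r = 5 | data) = 0.11628.
The predictive probability is P(black next | data) = (0)(0.11628) + (1/3)(0.34884) + (2/3)(0.4186) + (1)(0.11628) = 0.51163.

0.512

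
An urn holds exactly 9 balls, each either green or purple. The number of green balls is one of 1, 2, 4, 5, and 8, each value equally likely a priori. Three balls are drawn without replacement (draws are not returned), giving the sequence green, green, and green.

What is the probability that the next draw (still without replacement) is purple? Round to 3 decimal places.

Under each hypothesis, the probability of the observed sequence is: P(data | r = 1) = (1/9)(0/8) = 0; P(data | r = 2) = (2/9)(1/8)(0/7) = 0; P(data | r = 4) = (4/9)(3/8)(2/7) = 1/21; P(data | r = 5) = (5/9)(4/8)(3/7) = 5/42; P(data | r = 8) = (8/9)(7/8)(6/7) = 2/3.
Multiplying each by its prior: 1/5 · 0 = 0, 1/5 · 0 = 0, 1/5 · 1/21 = 1/105, 1/5 · 5/42 = 1/42, 1/5 · 2/3 = 2/15; with total 1/6.
Dividing through by the total gives posterior P(r = 1 | data) = 0, P(r = 2 | data) = 0, P(r = 4 | data) = 2/35, P(r = 5 | data) = 1/7, P(r = 8 | data) = 4/5.
So P(purple next | data) = Σ P(purple next | H) P(H | data) = (5/6)(2/35) + (2/3)(1/7) + (1/6)(4/5) = 29/105.

0.276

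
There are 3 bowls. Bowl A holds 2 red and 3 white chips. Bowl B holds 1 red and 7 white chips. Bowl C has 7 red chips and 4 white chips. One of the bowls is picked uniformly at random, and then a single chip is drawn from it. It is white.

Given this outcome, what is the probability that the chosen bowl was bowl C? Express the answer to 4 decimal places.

For each hypothesis, P(data | H) works out to: P(data | bowl A) = (3/5) = 0.6; P(data | bowl B) = (7/8) = 0.875; P(data | bowl C) = (4/11) = 0.36364.
The prior-weighted likelihoods are 1/3 · 0.6 = 0.2, 1/3 · 0.875 = 0.29167, 1/3 · 0.36364 = 0.12121; summing to 0.61288.
Hence P(bowl C | data) = (0.12121) / (0.61288) = 0.19778.

0.1978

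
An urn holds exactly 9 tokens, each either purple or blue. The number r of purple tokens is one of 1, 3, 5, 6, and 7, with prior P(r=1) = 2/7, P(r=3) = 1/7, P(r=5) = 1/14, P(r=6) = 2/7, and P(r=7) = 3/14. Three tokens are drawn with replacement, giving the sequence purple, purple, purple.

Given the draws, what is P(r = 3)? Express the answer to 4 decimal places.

For each hypothesis, P(data | H) works out to: P(data | r = 1) = (1/9)(1/9)(1/9) = 0.0013717; P(data | r = 3) = (3/9)(3/9)(3/9) = 0.037037; P(data | r = 5) = (5/9)(5/9)(5/9) = 0.17147; P(data | r = 6) = (6/9)(6/9)(6/9) = 0.2963; P(data | r = 7) = (7/9)(7/9)(7/9) = 0.47051.
The prior-weighted likelihoods are 2/7 · 0.0013717 = 0.00039193, 1/7 · 0.037037 = 0.005291, 1/14 · 0.17147 = 0.012248, 2/7 · 0.2963 = 0.084656, 3/14 · 0.47051 = 0.10082; these sum to 0.20341.
Hence P(r = 3 | data) = (0.005291) / (0.20341) = 0.026012.

0.0260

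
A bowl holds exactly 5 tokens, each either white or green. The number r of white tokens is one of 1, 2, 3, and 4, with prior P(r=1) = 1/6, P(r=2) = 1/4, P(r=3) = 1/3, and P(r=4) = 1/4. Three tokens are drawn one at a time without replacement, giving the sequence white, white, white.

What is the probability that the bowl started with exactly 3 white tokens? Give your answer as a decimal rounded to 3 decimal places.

For each hypothesis, P(data | H) works out to: P(data | r = 1) = (1/5)(0/4) = 0; P(data | r = 2) = (2/5)(1/4)(0/3) = 0; P(data | r = 3) = (3/5)(2/4)(1/3) = 1/10; P(data | r = 4) = (4/5)(3/4)(2/3) = 2/5.
The prior-weighted likelihoods are 1/6 · 0 = 0, 1/4 · 0 = 0, 1/3 · 1/10 = 1/30, 1/4 · 2/5 = 1/10; these sum to 2/15.
By Bayes' rule, P(r = 3 | data) = (1/30) / (2/15) = 1/4.

0.250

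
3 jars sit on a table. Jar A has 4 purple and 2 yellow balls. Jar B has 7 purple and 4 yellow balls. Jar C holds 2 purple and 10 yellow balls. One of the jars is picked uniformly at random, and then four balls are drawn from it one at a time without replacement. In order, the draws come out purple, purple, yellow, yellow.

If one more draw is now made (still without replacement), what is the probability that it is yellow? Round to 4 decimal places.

For each hypothesis, P(data | H) works out to: P(data | jar A) = (4/6)(3/5)(2/4)(1/3) = 1/15; P(data | jar B) = (7/11)(6/10)(4/9)(3/8) = 7/110; P(data | jar C) = (2/12)(1/11)(10/10)(9/9) = 1/66.
The prior-weighted likelihoods are 1/3 · 1/15 = 1/45, 1/3 · 7/110 = 7/330, 1/3 · 1/66 = 1/198; summing to 8/165.
Dividing through by the total gives posterior P(jar A | data) = 11/24, P(jar B | data) = 7/16, P(jar C | data) = 5/48.
Averaging over the posterior, P(yellow next | data) = (0)(11/24) + (2/7)(7/16) + (1)(5/48) = 11/48.

0.2292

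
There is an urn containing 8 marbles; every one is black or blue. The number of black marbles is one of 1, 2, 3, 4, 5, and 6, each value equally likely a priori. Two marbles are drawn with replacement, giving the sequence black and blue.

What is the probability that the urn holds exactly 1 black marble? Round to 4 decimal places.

0.0909

The likelihood of the observed sequence under each hypothesis: P(data | r = 1) = (1/8)(7/8) = 7/64; P(data | r = 2) = (2/8)(6/8) = 3/16; P(data | r = 3) = (3/8)(5/8) = 15/64; P(data | r = 4) = (4/8)(4/8) = 1/4; P(data | r = 5) = (5/8)(3/8) = 15/64; P(data | r = 6) = (6/8)(2/8) = 3/16.
The prior-weighted likelihoods are 1/6 · 7/64 = 7/384, 1/6 · 3/16 = 1/32, 1/6 · 15/64 = 5/128, 1/6 · 1/4 = 1/24, 1/6 · 15/64 = 5/128, 1/6 · 3/16 = 1/32; summing to 77/384.
So P(r = 1 | data) = (7/384) / (77/384) = 1/11.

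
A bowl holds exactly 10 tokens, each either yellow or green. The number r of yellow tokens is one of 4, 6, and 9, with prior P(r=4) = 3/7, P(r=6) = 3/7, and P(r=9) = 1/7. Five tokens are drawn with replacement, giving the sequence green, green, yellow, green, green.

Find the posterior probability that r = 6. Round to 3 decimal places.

The likelihood of the observed sequence under each hypothesis: P(data | r = 4) = (6/10)(6/10)(4/10)(6/10)(6/10) = 0.05184; P(data | r = 6) = (4/10)(4/10)(6/10)(4/10)(4/10) = 0.01536; P(data | r = 9) = (1/10)(1/10)(9/10)(1/10)(1/10) = 9e-05.
The prior-weighted likelihoods are 3/7 · 0.05184 = 0.022217, 3/7 · 0.01536 = 0.0065829, 1/7 · 9e-05 = 1.2857e-05; these sum to 0.028813.
So P(r = 6 | data) = (0.0065829) / (0.028813) = 0.22847.

0.228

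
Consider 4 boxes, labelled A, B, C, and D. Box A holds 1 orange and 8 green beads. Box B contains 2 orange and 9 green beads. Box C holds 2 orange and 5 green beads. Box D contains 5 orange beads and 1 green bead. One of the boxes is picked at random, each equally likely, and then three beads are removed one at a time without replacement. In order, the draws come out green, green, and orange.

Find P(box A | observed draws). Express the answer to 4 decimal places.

The likelihood of the observed sequence under each hypothesis: P(data | box A) = (8/9)(7/8)(1/7) = 0.11111; P(data | box B) = (9/11)(8/10)(2/9) = 0.14545; P(data | box C) = (5/7)(4/6)(2/5) = 0.19048; P(data | box D) = (1/6)(0/5) = 0.
Weighting by the prior gives 1/4 · 0.11111 = 0.027778, 1/4 · 0.14545 = 0.036364, 1/4 · 0.19048 = 0.047619, 1/4 · 0 = 0; with total 0.11176.
So P(box A | data) = (0.027778) / (0.11176) = 0.24855.

0.2485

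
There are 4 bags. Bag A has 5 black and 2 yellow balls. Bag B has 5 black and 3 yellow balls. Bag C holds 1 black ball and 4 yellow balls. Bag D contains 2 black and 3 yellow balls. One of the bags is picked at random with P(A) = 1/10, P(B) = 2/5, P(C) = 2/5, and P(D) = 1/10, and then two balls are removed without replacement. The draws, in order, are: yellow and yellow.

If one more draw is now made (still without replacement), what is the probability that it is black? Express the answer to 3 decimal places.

Under each hypothesis, the probability of the observed sequence is: P(data | bag A) = (2/7)(1/6) = 0.047619; P(data | bag B) = (3/8)(2/7) = 0.10714; P(data | bag C) = (4/5)(3/4) = 0.6; P(data | bag D) = (3/5)(2/4) = 0.3.
Multiplying each by its prior: 1/10 · 0.047619 = 0.0047619, 2/5 · 0.10714 = 0.042857, 2/5 · 0.6 = 0.24, 1/10 · 0.3 = 0.03; these sum to 0.31762.
Dividing through by the total gives posterior P(bag A | data) = 0.014993, P(bag B | data) = 0.13493, P(bag C | data) = 0.75562, P(bag D | data) = 0.094453.
The predictive probability is P(black next | data) = (1)(0.014993) + (5/6)(0.13493) + (1/3)(0.75562) + (2/3)(0.094453) = 0.44228.

0.442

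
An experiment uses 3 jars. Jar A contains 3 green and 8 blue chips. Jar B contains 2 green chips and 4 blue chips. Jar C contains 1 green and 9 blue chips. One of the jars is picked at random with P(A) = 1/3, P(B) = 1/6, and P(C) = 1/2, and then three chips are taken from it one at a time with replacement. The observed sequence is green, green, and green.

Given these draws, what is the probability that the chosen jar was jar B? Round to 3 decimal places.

Compute the likelihood of the observed sequence for each case: P(data | jar A) = (3/11)(3/11)(3/11) = 0.020285; P(data | jar B) = (2/6)(2/6)(2/6) = 0.037037; P(data | jar C) = (1/10)(1/10)(1/10) = 0.001.
Weighting by the prior gives 1/3 · 0.020285 = 0.0067618, 1/6 · 0.037037 = 0.0061728, 1/2 · 0.001 = 0.0005; summing to 0.013435.
Hence P(jar B | data) = (0.0061728) / (0.013435) = 0.45947.

0.459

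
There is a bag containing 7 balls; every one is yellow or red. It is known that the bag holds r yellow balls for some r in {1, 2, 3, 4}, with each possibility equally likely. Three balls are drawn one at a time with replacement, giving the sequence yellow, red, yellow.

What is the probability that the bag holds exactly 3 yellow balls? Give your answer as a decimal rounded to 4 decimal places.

0.3273

The likelihood of the observed sequence under each hypothesis: P(data | r = 1) = (1/7)(6/7)(1/7) = 6/343; P(data | r = 2) = (2/7)(5/7)(2/7) = 20/343; P(data | r = 3) = (3/7)(4/7)(3/7) = 36/343; P(data | r = 4) = (4/7)(3/7)(4/7) = 48/343.
Weighting by the prior gives 1/4 · 6/343 = 3/686, 1/4 · 20/343 = 5/343, 1/4 · 36/343 = 9/343, 1/4 · 48/343 = 12/343; with total 55/686.
By Bayes' rule, P(r = 3 | data) = (9/343) / (55/686) = 18/55.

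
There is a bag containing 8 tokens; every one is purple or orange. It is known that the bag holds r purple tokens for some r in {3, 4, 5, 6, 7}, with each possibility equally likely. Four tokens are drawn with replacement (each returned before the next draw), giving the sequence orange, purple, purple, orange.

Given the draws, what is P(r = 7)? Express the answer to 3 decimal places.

0.055

The likelihood of the observed sequence under each hypothesis: P(data | r = 3) = (5/8)(3/8)(3/8)(5/8) = 0.054932; P(data | r = 4) = (4/8)(4/8)(4/8)(4/8) = 0.0625; P(data | r = 5) = (3/8)(5/8)(5/8)(3/8) = 0.054932; P(data | r = 6) = (2/8)(6/8)(6/8)(2/8) = 0.035156; P(data | r = 7) = (1/8)(7/8)(7/8)(1/8) = 0.011963.
The prior-weighted likelihoods are 1/5 · 0.054932 = 0.010986, 1/5 · 0.0625 = 0.0125, 1/5 · 0.054932 = 0.010986, 1/5 · 0.035156 = 0.0070313, 1/5 · 0.011963 = 0.0023926; summing to 0.043896.
By Bayes' rule, P(r = 7 | data) = (0.0023926) / (0.043896) = 0.054505.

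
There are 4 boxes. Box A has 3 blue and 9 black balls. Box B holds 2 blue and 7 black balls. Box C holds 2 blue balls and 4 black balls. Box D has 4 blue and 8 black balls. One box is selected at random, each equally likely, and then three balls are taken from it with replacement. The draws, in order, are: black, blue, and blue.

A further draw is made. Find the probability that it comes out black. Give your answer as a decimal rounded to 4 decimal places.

0.7017

Under each hypothesis, the probability of the observed sequence is: P(data | box A) = (9/12)(3/12)(3/12) = 0.046875; P(data | box B) = (7/9)(2/9)(2/9) = 0.038409; P(data | box C) = (4/6)(2/6)(2/6) = 0.074074; P(data | box D) = (8/12)(4/12)(4/12) = 0.074074.
The prior-weighted likelihoods are 1/4 · 0.046875 = 0.011719, 1/4 · 0.038409 = 0.0096022, 1/4 · 0.074074 = 0.018519, 1/4 · 0.074074 = 0.018519; these sum to 0.058358.
Normalising, the posterior is P(box A | data) = 0.20081, P(box B | data) = 0.16454, P(box C | data) = 0.31733, P(box D | data) = 0.31733.
So P(black next | data) = Σ P(black next | H) P(H | data) = (3/4)(0.20081) + (7/9)(0.16454) + (2/3)(0.31733) + (2/3)(0.31733) = 0.70168.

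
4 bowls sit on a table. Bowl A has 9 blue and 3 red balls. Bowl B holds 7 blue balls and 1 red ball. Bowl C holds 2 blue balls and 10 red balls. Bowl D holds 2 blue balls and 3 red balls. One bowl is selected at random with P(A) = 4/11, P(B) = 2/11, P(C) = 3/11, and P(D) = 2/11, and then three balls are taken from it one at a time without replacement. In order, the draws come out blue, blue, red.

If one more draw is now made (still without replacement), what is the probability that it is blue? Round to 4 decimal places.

For each hypothesis, P(data | H) works out to: P(data | bowl A) = (9/12)(8/11)(3/10) = 9/55; P(data | bowl B) = (7/8)(6/7)(1/6) = 1/8; P(data | bowl C) = (2/12)(1/11)(10/10) = 1/66; P(data | bowl D) = (2/5)(1/4)(3/3) = 1/10.
Multiplying each by its prior: 4/11 · 9/55 = 36/605, 2/11 · 1/8 = 1/44, 3/11 · 1/66 = 1/242, 2/11 · 1/10 = 1/55; summing to 23/220.
The posterior is then P(bowl A | data) = 144/253, P(bowl B | data) = 5/23, P(bowl C | data) = 10/253, P(bowl D | data) = 4/23.
So P(blue next | data) = Σ P(blue next | H) P(H | data) = (7/9)(144/253) + (1)(5/23) + (0)(10/253) + (0)(4/23) = 167/253.

0.6601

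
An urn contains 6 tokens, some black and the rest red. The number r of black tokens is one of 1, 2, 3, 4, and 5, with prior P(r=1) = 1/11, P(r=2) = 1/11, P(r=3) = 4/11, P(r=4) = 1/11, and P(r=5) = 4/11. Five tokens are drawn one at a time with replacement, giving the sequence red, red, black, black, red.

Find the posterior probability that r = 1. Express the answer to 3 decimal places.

0.079

Compute the likelihood of the observed sequence for each case: P(data | r = 1) = (5/6)(5/6)(1/6)(1/6)(5/6) = 0.016075; P(data | r = 2) = (4/6)(4/6)(2/6)(2/6)(4/6) = 0.032922; P(data | r = 3) = (3/6)(3/6)(3/6)(3/6)(3/6) = 0.03125; P(data | r = 4) = (2/6)(2/6)(4/6)(4/6)(2/6) = 0.016461; P(data | r = 5) = (1/6)(1/6)(5/6)(5/6)(1/6) = 0.003215.
Multiplying each by its prior: 1/11 · 0.016075 = 0.0014614, 1/11 · 0.032922 = 0.0029929, 4/11 · 0.03125 = 0.011364, 1/11 · 0.016461 = 0.0014964, 4/11 · 0.003215 = 0.0011691; with total 0.018483.
Hence P(r = 1 | data) = (0.0014614) / (0.018483) = 0.079064.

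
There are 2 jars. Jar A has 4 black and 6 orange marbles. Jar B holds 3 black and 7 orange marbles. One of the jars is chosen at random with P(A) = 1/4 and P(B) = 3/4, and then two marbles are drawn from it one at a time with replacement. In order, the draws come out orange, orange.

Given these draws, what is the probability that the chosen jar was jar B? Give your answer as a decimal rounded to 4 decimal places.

0.8033

Compute the likelihood of the observed sequence for each case: P(data | jar A) = (6/10)(6/10) = 9/25; P(data | jar B) = (7/10)(7/10) = 49/100.
Multiplying each by its prior: 1/4 · 9/25 = 9/100, 3/4 · 49/100 = 147/400; these sum to 183/400.
So P(jar B | data) = (147/400) / (183/400) = 49/61.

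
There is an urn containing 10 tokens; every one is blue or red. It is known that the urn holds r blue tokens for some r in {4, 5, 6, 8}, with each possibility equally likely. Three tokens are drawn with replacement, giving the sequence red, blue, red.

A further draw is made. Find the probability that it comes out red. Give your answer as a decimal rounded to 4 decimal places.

0.4879

Compute the likelihood of the observed sequence for each case: P(data | r = 4) = (6/10)(4/10)(6/10) = 0.144; P(data | r = 5) = (5/10)(5/10)(5/10) = 0.125; P(data | r = 6) = (4/10)(6/10)(4/10) = 0.096; P(data | r = 8) = (2/10)(8/10)(2/10) = 0.032.
Weighting by the prior gives 1/4 · 0.144 = 0.036, 1/4 · 0.125 = 0.03125, 1/4 · 0.096 = 0.024, 1/4 · 0.032 = 0.008; these sum to 0.09925.
Dividing through by the total gives posterior P(r = 4 | data) = 0.36272, P(r = 5 | data) = 0.31486, P(r = 6 | data) = 0.24181, P(r = 8 | data) = 0.080605.
Averaging over the posterior, P(red next | data) = (3/5)(0.36272) + (1/2)(0.31486) + (2/5)(0.24181) + (1/5)(0.080605) = 0.48791.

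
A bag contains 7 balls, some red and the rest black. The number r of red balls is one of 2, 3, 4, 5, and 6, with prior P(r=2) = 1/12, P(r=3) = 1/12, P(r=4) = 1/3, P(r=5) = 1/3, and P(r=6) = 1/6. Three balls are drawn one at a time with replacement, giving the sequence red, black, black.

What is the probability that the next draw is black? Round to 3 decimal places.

0.447

The likelihood of the observed sequence under each hypothesis: P(data | r = 2) = (2/7)(5/7)(5/7) = 0.14577; P(data | r = 3) = (3/7)(4/7)(4/7) = 0.13994; P(data | r = 4) = (4/7)(3/7)(3/7) = 0.10496; P(data | r = 5) = (5/7)(2/7)(2/7) = 0.058309; P(data | r = 6) = (6/7)(1/7)(1/7) = 0.017493.
The prior-weighted likelihoods are 1/12 · 0.14577 = 0.012148, 1/12 · 0.13994 = 0.011662, 1/3 · 0.10496 = 0.034985, 1/3 · 0.058309 = 0.019436, 1/6 · 0.017493 = 0.0029155; summing to 0.081147.
The posterior is then P(r = 2 | data) = 0.1497, P(r = 3 | data) = 0.14371, P(r = 4 | data) = 0.43114, P(r = 5 | data) = 0.23952, P(r = 6 | data) = 0.035928.
Averaging over the posterior, P(black next | data) = (5/7)(0.1497) + (4/7)(0.14371) + (3/7)(0.43114) + (2/7)(0.23952) + (1/7)(0.035928) = 0.44739.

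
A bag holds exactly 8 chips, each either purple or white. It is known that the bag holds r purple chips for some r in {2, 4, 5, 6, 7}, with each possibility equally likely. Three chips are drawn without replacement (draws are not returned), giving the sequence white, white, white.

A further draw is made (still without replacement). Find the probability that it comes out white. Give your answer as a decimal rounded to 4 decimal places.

The likelihood of the observed sequence under each hypothesis: P(data | r = 2) = (6/8)(5/7)(4/6) = 5/14; P(data | r = 4) = (4/8)(3/7)(2/6) = 1/14; P(data | r = 5) = (3/8)(2/7)(1/6) = 1/56; P(data | r = 6) = (2/8)(1/7)(0/6) = 0; P(data | r = 7) = (1/8)(0/7) = 0.
Weighting by the prior gives 1/5 · 5/14 = 1/14, 1/5 · 1/14 = 1/70, 1/5 · 1/56 = 1/280, 1/5 · 0 = 0, 1/5 · 0 = 0; with total 5/56.
Normalising, the posterior is P(r = 2 | data) = 4/5, P(r = 4 | data) = 4/25, P(r = 5 | data) = 1/25, P(r = 6 | data) = 0, P(r = 7 | data) = 0.
Averaging over the posterior, P(white next | data) = (3/5)(4/5) + (1/5)(4/25) + (0)(1/25) = 64/125.

0.5120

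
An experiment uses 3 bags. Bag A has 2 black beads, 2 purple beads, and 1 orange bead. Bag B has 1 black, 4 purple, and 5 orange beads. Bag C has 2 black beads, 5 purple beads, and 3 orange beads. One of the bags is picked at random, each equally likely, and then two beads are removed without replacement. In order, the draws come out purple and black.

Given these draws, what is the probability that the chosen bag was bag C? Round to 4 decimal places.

0.3125

Compute the likelihood of the observed sequence for each case: P(data | bag A) = (2/5)(2/4) = 1/5; P(data | bag B) = (4/10)(1/9) = 2/45; P(data | bag C) = (5/10)(2/9) = 1/9.
Weighting by the prior gives 1/3 · 1/5 = 1/15, 1/3 · 2/45 = 2/135, 1/3 · 1/9 = 1/27; with total 16/135.
So P(bag C | data) = (1/27) / (16/135) = 5/16.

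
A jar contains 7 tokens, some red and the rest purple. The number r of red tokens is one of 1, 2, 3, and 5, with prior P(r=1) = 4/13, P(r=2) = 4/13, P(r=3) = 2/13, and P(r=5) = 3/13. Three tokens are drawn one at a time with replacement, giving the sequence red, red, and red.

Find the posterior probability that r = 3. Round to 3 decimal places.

0.116

For each hypothesis, P(data | H) works out to: P(data | r = 1) = (1/7)(1/7)(1/7) = 0.0029155; P(data | r = 2) = (2/7)(2/7)(2/7) = 0.023324; P(data | r = 3) = (3/7)(3/7)(3/7) = 0.078717; P(data | r = 5) = (5/7)(5/7)(5/7) = 0.36443.
Multiplying each by its prior: 4/13 · 0.0029155 = 0.00089706, 4/13 · 0.023324 = 0.0071765, 2/13 · 0.078717 = 0.01211, 3/13 · 0.36443 = 0.0841; these sum to 0.10428.
So P(r = 3 | data) = (0.01211) / (0.10428) = 0.11613.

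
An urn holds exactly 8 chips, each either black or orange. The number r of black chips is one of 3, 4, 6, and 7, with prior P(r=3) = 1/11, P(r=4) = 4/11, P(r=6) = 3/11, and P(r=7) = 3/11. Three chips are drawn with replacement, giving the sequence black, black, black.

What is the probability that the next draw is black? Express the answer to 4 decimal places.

Under each hypothesis, the probability of the observed sequence is: P(data | r = 3) = (3/8)(3/8)(3/8) = 0.052734; P(data | r = 4) = (4/8)(4/8)(4/8) = 0.125; P(data | r = 6) = (6/8)(6/8)(6/8) = 0.42188; P(data | r = 7) = (7/8)(7/8)(7/8) = 0.66992.
Multiplying each by its prior: 1/11 · 0.052734 = 0.004794, 4/11 · 0.125 = 0.045455, 3/11 · 0.42188 = 0.11506, 3/11 · 0.66992 = 0.18271; with total 0.34801.
The posterior is then P(r = 3 | data) = 0.013776, P(r = 4 | data) = 0.13061, P(r = 6 | data) = 0.33061, P(r = 7 | data) = 0.525.
So P(black next | data) = Σ P(black next | H) P(H | data) = (3/8)(0.013776) + (1/2)(0.13061) + (3/4)(0.33061) + (7/8)(0.525) = 0.77781.

0.7778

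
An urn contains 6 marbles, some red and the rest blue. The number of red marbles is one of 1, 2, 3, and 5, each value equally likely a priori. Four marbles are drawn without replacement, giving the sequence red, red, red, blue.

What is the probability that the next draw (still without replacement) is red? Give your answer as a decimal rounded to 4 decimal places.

For each hypothesis, P(data | H) works out to: P(data | r = 1) = (1/6)(0/5) = 0; P(data | r = 2) = (2/6)(1/5)(0/4) = 0; P(data | r = 3) = (3/6)(2/5)(1/4)(3/3) = 1/20; P(data | r = 5) = (5/6)(4/5)(3/4)(1/3) = 1/6.
Multiplying each by its prior: 1/4 · 0 = 0, 1/4 · 0 = 0, 1/4 · 1/20 = 1/80, 1/4 · 1/6 = 1/24; summing to 13/240.
Dividing through by the total gives posterior P(r = 1 | data) = 0, P(r = 2 | data) = 0, P(r = 3 | data) = 3/13, P(r = 5 | data) = 10/13.
The predictive probability is P(red next | data) = (0)(3/13) + (1)(10/13) = 10/13.

0.7692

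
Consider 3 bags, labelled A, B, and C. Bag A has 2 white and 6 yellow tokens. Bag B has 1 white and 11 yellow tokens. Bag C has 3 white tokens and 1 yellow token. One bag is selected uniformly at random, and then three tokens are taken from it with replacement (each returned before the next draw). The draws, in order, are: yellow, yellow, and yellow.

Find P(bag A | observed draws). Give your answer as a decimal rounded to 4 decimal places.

0.3493

Under each hypothesis, the probability of the observed sequence is: P(data | bag A) = (6/8)(6/8)(6/8) = 0.42188; P(data | bag B) = (11/12)(11/12)(11/12) = 0.77025; P(data | bag C) = (1/4)(1/4)(1/4) = 0.015625.
Weighting by the prior gives 1/3 · 0.42188 = 0.14062, 1/3 · 0.77025 = 0.25675, 1/3 · 0.015625 = 0.0052083; these sum to 0.40258.
So P(bag A | data) = (0.14062) / (0.40258) = 0.34931.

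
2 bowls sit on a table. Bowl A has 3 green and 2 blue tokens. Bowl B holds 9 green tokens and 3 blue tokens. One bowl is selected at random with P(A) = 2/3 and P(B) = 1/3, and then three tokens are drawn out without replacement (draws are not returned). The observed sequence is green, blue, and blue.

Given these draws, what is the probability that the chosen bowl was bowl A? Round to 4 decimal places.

The likelihood of the observed sequence under each hypothesis: P(data | bowl A) = (3/5)(2/4)(1/3) = 1/10; P(data | bowl B) = (9/12)(3/11)(2/10) = 9/220.
The prior-weighted likelihoods are 2/3 · 1/10 = 1/15, 1/3 · 9/220 = 3/220; summing to 53/660.
Hence P(bowl A | data) = (1/15) / (53/660) = 44/53.

0.8302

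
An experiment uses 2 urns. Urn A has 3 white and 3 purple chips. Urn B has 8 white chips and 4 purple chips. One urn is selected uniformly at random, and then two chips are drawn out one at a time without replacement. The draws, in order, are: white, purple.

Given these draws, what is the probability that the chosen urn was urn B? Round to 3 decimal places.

0.447

Compute the likelihood of the observed sequence for each case: P(data | urn A) = (3/6)(3/5) = 3/10; P(data | urn B) = (8/12)(4/11) = 8/33.
Multiplying each by its prior: 1/2 · 3/10 = 3/20, 1/2 · 8/33 = 4/33; these sum to 179/660.
Therefore the posterior P(urn B | data) = (4/33) / (179/660) = 80/179.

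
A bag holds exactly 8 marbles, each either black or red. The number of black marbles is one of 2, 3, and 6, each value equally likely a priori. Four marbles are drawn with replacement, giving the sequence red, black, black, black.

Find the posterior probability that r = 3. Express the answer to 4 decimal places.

0.2195

Compute the likelihood of the observed sequence for each case: P(data | r = 2) = (6/8)(2/8)(2/8)(2/8) = 0.011719; P(data | r = 3) = (5/8)(3/8)(3/8)(3/8) = 0.032959; P(data | r = 6) = (2/8)(6/8)(6/8)(6/8) = 0.10547.
Multiplying each by its prior: 1/3 · 0.011719 = 0.0039062, 1/3 · 0.032959 = 0.010986, 1/3 · 0.10547 = 0.035156; with total 0.050049.
By Bayes' rule, P(r = 3 | data) = (0.010986) / (0.050049) = 0.21951.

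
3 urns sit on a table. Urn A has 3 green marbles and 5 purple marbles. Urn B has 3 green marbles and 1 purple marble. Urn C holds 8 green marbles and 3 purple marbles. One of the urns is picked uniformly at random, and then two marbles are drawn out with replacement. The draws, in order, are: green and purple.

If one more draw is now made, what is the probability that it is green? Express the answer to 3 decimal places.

0.601

For each hypothesis, P(data | H) works out to: P(data | urn A) = (3/8)(5/8) = 0.23438; P(data | urn B) = (3/4)(1/4) = 0.1875; P(data | urn C) = (8/11)(3/11) = 0.19835.
The prior-weighted likelihoods are 1/3 · 0.23438 = 0.078125, 1/3 · 0.1875 = 0.0625, 1/3 · 0.19835 = 0.066116; these sum to 0.20674.
Dividing through by the total gives posterior P(urn A | data) = 0.37789, P(urn B | data) = 0.30231, P(urn C | data) = 0.3198.
Averaging over the posterior, P(green next | data) = (3/8)(0.37789) + (3/4)(0.30231) + (8/11)(0.3198) = 0.60102.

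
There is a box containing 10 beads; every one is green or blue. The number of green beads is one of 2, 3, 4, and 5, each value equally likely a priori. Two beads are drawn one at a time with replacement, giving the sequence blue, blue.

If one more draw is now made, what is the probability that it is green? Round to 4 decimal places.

Compute the likelihood of the observed sequence for each case: P(data | r = 2) = (8/10)(8/10) = 16/25; P(data | r = 3) = (7/10)(7/10) = 49/100; P(data | r = 4) = (6/10)(6/10) = 9/25; P(data | r = 5) = (5/10)(5/10) = 1/4.
Multiplying each by its prior: 1/4 · 16/25 = 4/25, 1/4 · 49/100 = 49/400, 1/4 · 9/25 = 9/100, 1/4 · 1/4 = 1/16; summing to 87/200.
The posterior is then P(r = 2 | data) = 32/87, P(r = 3 | data) = 49/174, P(r = 4 | data) = 6/29, P(r = 5 | data) = 25/174.
So P(green next | data) = Σ P(green next | H) P(H | data) = (1/5)(32/87) + (3/10)(49/174) + (2/5)(6/29) + (1/2)(25/174) = 136/435.

0.3126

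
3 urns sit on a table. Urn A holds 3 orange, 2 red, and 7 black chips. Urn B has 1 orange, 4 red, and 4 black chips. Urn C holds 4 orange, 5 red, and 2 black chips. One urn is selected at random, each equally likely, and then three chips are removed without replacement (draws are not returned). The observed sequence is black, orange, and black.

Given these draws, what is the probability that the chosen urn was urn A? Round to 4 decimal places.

0.7496

The likelihood of the observed sequence under each hypothesis: P(data | urn A) = (7/12)(3/11)(6/10) = 0.095455; P(data | urn B) = (4/9)(1/8)(3/7) = 0.02381; P(data | urn C) = (2/11)(4/10)(1/9) = 0.0080808.
Multiplying each by its prior: 1/3 · 0.095455 = 0.031818, 1/3 · 0.02381 = 0.0079365, 1/3 · 0.0080808 = 0.0026936; these sum to 0.042448.
So P(urn A | data) = (0.031818) / (0.042448) = 0.74958.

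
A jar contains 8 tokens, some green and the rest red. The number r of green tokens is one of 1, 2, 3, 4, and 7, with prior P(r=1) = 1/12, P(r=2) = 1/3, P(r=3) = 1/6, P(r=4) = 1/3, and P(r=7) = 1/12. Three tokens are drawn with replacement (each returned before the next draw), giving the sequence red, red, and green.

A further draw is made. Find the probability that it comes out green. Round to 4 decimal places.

Compute the likelihood of the observed sequence for each case: P(data | r = 1) = (7/8)(7/8)(1/8) = 0.095703; P(data | r = 2) = (6/8)(6/8)(2/8) = 0.14062; P(data | r = 3) = (5/8)(5/8)(3/8) = 0.14648; P(data | r = 4) = (4/8)(4/8)(4/8) = 0.125; P(data | r = 7) = (1/8)(1/8)(7/8) = 0.013672.
Weighting by the prior gives 1/12 · 0.095703 = 0.0079753, 1/3 · 0.14062 = 0.046875, 1/6 · 0.14648 = 0.024414, 1/3 · 0.125 = 0.041667, 1/12 · 0.013672 = 0.0011393; these sum to 0.12207.
Dividing through by the total gives posterior P(r = 1 | data) = 0.065333, P(r = 2 | data) = 0.384, P(r = 3 | data) = 0.2, P(r = 4 | data) = 0.34133, P(r = 7 | data) = 0.0093333.
The predictive probability is P(green next | data) = (1/8)(0.065333) + (1/4)(0.384) + (3/8)(0.2) + (1/2)(0.34133) + (7/8)(0.0093333) = 0.358.

0.3580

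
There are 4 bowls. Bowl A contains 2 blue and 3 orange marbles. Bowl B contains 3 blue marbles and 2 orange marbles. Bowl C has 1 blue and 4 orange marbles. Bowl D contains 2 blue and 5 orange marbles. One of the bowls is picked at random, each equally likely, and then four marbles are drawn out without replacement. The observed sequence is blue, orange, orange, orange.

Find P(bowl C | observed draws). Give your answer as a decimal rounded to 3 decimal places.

Under each hypothesis, the probability of the observed sequence is: P(data | bowl A) = (2/5)(3/4)(2/3)(1/2) = 1/10; P(data | bowl B) = (3/5)(2/4)(1/3)(0/2) = 0; P(data | bowl C) = (1/5)(4/4)(3/3)(2/2) = 1/5; P(data | bowl D) = (2/7)(5/6)(4/5)(3/4) = 1/7.
Multiplying each by its prior: 1/4 · 1/10 = 1/40, 1/4 · 0 = 0, 1/4 · 1/5 = 1/20, 1/4 · 1/7 = 1/28; with total 31/280.
Therefore the posterior P(bowl C | data) = (1/20) / (31/280) = 14/31.

0.452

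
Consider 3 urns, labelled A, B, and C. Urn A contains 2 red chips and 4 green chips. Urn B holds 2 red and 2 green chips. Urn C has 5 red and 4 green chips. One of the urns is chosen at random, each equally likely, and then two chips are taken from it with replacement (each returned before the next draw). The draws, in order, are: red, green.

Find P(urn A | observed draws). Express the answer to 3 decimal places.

0.309

For each hypothesis, P(data | H) works out to: P(data | urn A) = (2/6)(4/6) = 2/9; P(data | urn B) = (2/4)(2/4) = 1/4; P(data | urn C) = (5/9)(4/9) = 20/81.
The prior-weighted likelihoods are 1/3 · 2/9 = 2/27, 1/3 · 1/4 = 1/12, 1/3 · 20/81 = 20/243; these sum to 233/972.
So P(urn A | data) = (2/27) / (233/972) = 72/233.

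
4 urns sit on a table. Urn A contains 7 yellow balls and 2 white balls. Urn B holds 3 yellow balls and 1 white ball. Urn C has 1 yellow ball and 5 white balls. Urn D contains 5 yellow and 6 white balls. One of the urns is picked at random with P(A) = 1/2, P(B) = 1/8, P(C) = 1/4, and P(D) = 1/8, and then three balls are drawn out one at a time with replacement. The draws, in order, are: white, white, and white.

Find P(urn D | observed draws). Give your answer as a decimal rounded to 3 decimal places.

0.118

Compute the likelihood of the observed sequence for each case: P(data | urn A) = (2/9)(2/9)(2/9) = 0.010974; P(data | urn B) = (1/4)(1/4)(1/4) = 0.015625; P(data | urn C) = (5/6)(5/6)(5/6) = 0.5787; P(data | urn D) = (6/11)(6/11)(6/11) = 0.16228.
The prior-weighted likelihoods are 1/2 · 0.010974 = 0.005487, 1/8 · 0.015625 = 0.0019531, 1/4 · 0.5787 = 0.14468, 1/8 · 0.16228 = 0.020285; these sum to 0.1724.
By Bayes' rule, P(urn D | data) = (0.020285) / (0.1724) = 0.11766.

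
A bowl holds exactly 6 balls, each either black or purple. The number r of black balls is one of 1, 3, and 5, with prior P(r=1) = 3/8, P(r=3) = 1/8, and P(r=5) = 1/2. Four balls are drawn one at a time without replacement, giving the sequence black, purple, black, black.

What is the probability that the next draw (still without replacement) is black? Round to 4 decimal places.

The likelihood of the observed sequence under each hypothesis: P(data | r = 1) = (1/6)(5/5)(0/4) = 0; P(data | r = 3) = (3/6)(3/5)(2/4)(1/3) = 1/20; P(data | r = 5) = (5/6)(1/5)(4/4)(3/3) = 1/6.
The prior-weighted likelihoods are 3/8 · 0 = 0, 1/8 · 1/20 = 1/160, 1/2 · 1/6 = 1/12; with total 43/480.
Dividing through by the total gives posterior P(r = 1 | data) = 0, P(r = 3 | data) = 3/43, P(r = 5 | data) = 40/43.
Averaging over the posterior, P(black next | data) = (0)(3/43) + (1)(40/43) = 40/43.

0.9302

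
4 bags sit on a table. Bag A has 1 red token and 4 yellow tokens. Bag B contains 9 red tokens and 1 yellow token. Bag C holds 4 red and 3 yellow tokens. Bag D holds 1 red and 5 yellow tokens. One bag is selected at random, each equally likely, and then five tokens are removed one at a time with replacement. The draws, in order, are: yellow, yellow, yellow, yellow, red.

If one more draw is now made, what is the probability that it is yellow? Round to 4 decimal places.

Compute the likelihood of the observed sequence for each case: P(data | bag A) = (4/5)(4/5)(4/5)(4/5)(1/5) = 0.08192; P(data | bag B) = (1/10)(1/10)(1/10)(1/10)(9/10) = 9e-05; P(data | bag C) = (3/7)(3/7)(3/7)(3/7)(4/7) = 0.019278; P(data | bag D) = (5/6)(5/6)(5/6)(5/6)(1/6) = 0.080376.
Multiplying each by its prior: 1/4 · 0.08192 = 0.02048, 1/4 · 9e-05 = 2.25e-05, 1/4 · 0.019278 = 0.0048194, 1/4 · 0.080376 = 0.020094; summing to 0.045416.
The posterior is then P(bag A | data) = 0.45094, P(bag B | data) = 0.00049542, P(bag C | data) = 0.10612, P(bag D | data) = 0.44244.
So P(yellow next | data) = Σ P(yellow next | H) P(H | data) = (4/5)(0.45094) + (1/10)(0.00049542) + (3/7)(0.10612) + (5/6)(0.44244) = 0.77499.

0.7750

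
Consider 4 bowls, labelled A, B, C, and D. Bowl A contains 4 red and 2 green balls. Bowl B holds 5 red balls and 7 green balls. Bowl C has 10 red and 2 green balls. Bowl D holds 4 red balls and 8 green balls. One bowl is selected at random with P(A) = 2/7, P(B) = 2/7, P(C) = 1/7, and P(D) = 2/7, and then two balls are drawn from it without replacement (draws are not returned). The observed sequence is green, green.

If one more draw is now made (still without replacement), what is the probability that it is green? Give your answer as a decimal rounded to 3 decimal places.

0.506

Under each hypothesis, the probability of the observed sequence is: P(data | bowl A) = (2/6)(1/5) = 1/15; P(data | bowl B) = (7/12)(6/11) = 7/22; P(data | bowl C) = (2/12)(1/11) = 1/66; P(data | bowl D) = (8/12)(7/11) = 14/33.
Weighting by the prior gives 2/7 · 1/15 = 2/105, 2/7 · 7/22 = 1/11, 1/7 · 1/66 = 1/462, 2/7 · 14/33 = 4/33; summing to 7/30.
The posterior is then P(bowl A | data) = 4/49, P(bowl B | data) = 30/77, P(bowl C | data) = 5/539, P(bowl D | data) = 40/77.
So P(green next | data) = Σ P(green next | H) P(H | data) = (0)(4/49) + (1/2)(30/77) + (0)(5/539) + (3/5)(40/77) = 39/77.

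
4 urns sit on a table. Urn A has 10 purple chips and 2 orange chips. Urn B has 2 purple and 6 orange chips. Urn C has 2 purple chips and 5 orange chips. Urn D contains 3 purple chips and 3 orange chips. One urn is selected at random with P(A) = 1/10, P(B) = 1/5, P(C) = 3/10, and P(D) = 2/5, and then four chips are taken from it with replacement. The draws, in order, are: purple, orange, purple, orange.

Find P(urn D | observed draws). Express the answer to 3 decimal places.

0.538

Compute the likelihood of the observed sequence for each case: P(data | urn A) = (10/12)(2/12)(10/12)(2/12) = 0.01929; P(data | urn B) = (2/8)(6/8)(2/8)(6/8) = 0.035156; P(data | urn C) = (2/7)(5/7)(2/7)(5/7) = 0.041649; P(data | urn D) = (3/6)(3/6)(3/6)(3/6) = 0.0625.
Multiplying each by its prior: 1/10 · 0.01929 = 0.001929, 1/5 · 0.035156 = 0.0070313, 3/10 · 0.041649 = 0.012495, 2/5 · 0.0625 = 0.025; these sum to 0.046455.
By Bayes' rule, P(urn D | data) = (0.025) / (0.046455) = 0.53815.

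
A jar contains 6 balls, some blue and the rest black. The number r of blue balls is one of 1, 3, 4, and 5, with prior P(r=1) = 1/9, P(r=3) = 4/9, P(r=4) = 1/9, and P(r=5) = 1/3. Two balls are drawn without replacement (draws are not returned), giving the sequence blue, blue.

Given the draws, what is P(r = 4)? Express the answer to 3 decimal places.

The likelihood of the observed sequence under each hypothesis: P(data | r = 1) = (1/6)(0/5) = 0; P(data | r = 3) = (3/6)(2/5) = 1/5; P(data | r = 4) = (4/6)(3/5) = 2/5; P(data | r = 5) = (5/6)(4/5) = 2/3.
Weighting by the prior gives 1/9 · 0 = 0, 4/9 · 1/5 = 4/45, 1/9 · 2/5 = 2/45, 1/3 · 2/3 = 2/9; these sum to 16/45.
By Bayes' rule, P(r = 4 | data) = (2/45) / (16/45) = 1/8.

0.125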